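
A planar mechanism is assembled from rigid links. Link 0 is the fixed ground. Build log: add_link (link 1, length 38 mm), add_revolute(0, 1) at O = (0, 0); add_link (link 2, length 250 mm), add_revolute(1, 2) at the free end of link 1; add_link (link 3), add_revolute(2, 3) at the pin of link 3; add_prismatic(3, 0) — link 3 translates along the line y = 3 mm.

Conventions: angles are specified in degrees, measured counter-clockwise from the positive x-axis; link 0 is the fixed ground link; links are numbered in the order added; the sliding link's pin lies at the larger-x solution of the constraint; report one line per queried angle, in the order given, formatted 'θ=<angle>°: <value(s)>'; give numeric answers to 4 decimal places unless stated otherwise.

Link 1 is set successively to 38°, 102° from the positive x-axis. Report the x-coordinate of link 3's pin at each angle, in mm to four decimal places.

geometry: r = 38 mm, L = 250 mm, e = 3 mm
θ=38°: crank pin P = (r cos θ, r sin θ) = (29.944409, 23.395136)
θ=38°: h = r sin θ − e = 23.395136 − 3 = 20.395136
θ=38°: x = r cos θ + √(L² − h²) = 29.944409 + 249.166688 = 279.111097
θ=102°: crank pin P = (r cos θ, r sin θ) = (-7.900644, 37.169609)
θ=102°: h = r sin θ − e = 37.169609 − 3 = 34.169609
θ=102°: x = r cos θ + √(L² − h²) = -7.900644 + 247.653867 = 239.753223

θ=38°: 279.1111
θ=102°: 239.7532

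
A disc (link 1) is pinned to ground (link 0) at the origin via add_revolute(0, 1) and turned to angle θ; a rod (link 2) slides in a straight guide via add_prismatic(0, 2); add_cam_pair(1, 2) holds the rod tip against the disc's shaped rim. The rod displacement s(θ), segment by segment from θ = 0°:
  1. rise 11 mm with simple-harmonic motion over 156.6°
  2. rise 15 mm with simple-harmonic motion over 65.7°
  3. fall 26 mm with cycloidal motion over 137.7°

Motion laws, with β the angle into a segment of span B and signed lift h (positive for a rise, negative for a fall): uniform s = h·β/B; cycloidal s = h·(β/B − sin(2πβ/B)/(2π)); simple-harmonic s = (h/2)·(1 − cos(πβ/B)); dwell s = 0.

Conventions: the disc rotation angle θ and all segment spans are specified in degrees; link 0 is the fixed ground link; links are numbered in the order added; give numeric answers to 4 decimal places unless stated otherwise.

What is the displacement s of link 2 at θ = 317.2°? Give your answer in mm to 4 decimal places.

segment 1 (0° to 156.6°, simple-harmonic, h = 11) is passed completely: s = 0.0000 + (11) = 11.0000
segment 2 (156.6° to 222.3°, simple-harmonic, h = 15) is passed completely: s = 11.0000 + (15) = 26.0000
θ = 317.2° falls in segment 3 (222.3° to 360°, cycloidal, h = -26): β = 317.2 − 222.3 = 94.9°, B = 137.7°; Δs = -26·(0.6892 − sin(2π·0.6892)/(2π)) = -21.7582; s = 26.0000 − 21.7582 = 4.2418

4.2418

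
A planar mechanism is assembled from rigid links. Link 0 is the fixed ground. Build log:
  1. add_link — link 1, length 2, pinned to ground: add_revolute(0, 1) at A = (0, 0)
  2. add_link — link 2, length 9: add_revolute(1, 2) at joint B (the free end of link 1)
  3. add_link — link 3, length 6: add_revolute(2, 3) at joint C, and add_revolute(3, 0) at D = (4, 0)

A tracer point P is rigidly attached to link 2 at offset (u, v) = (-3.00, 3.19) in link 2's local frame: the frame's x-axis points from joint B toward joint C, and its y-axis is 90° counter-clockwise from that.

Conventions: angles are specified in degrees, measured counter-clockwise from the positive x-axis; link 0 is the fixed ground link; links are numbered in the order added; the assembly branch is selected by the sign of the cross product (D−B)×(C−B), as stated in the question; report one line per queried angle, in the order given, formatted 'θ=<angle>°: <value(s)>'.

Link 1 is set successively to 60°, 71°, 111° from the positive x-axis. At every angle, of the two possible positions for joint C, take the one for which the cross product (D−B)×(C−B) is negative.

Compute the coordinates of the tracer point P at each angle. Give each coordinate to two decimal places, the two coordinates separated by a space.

A=(0,0), D=(4.00,0)
θ=60°: B = A + 2.00·(cos60°, sin60°) = (1.0000, 1.7321)
θ=60°: |BD| = 3.4641
θ=60°: circle(B,9.00) ∩ circle(D,6.00): a=8.2272, h=3.6486
θ=60°:   candidates: C₊=(9.9493,0.7782) cross=12.639; C₋=(6.3007,-5.5414) cross=-12.639
θ=60°:   branch - wants cross < 0 → take C=(6.3007,-5.5414) (cross=-12.639)
θ=60°: ex = (C−B)/|BC| = (0.5890,-0.8082); ey = (0.8082,0.5890)
θ=60°: P = B + -3.00·ex + 3.19·ey = (1.8111,6.0353)
θ=71°: B = A + 2.00·(cos71°, sin71°) = (0.6511, 1.8910)
θ=71°: |BD| = 3.8459
θ=71°: circle(B,9.00) ∩ circle(D,6.00): a=7.7733, h=4.5360
θ=71°:   candidates: C₊=(9.6502,2.0186) cross=17.445; C₋=(5.1895,-5.8809) cross=-17.445
θ=71°:   branch - wants cross < 0 → take C=(5.1895,-5.8809) (cross=-17.445)
θ=71°: ex = (C−B)/|BC| = (0.5043,-0.8635); ey = (0.8635,0.5043)
θ=71°: P = B + -3.00·ex + 3.19·ey = (1.8931,6.0903)
θ=111°: B = A + 2.00·(cos111°, sin111°) = (-0.7167, 1.8672)
θ=111°: |BD| = 5.0729
θ=111°: circle(B,9.00) ∩ circle(D,6.00): a=6.9718, h=5.6916
θ=111°:   candidates: C₊=(7.8605,4.5931) cross=28.873; C₋=(3.6707,-5.9910) cross=-28.873
θ=111°:   branch - wants cross < 0 → take C=(3.6707,-5.9910) (cross=-28.873)
θ=111°: ex = (C−B)/|BC| = (0.4875,-0.8731); ey = (0.8731,0.4875)
θ=111°: P = B + -3.00·ex + 3.19·ey = (0.6060,6.0417)

θ=60°: 1.81 6.04
θ=71°: 1.89 6.09
θ=111°: 0.61 6.04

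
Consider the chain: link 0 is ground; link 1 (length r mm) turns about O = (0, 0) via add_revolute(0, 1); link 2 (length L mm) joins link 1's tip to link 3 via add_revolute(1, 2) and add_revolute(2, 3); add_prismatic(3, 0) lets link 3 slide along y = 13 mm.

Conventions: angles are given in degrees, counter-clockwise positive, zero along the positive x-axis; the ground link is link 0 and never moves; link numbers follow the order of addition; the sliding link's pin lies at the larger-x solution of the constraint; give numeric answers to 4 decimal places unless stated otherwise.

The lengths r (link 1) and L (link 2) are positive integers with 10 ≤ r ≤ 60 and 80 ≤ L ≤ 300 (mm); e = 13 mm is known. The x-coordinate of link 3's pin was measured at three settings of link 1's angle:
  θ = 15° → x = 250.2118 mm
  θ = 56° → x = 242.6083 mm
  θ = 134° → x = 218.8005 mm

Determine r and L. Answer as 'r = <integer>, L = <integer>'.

constraint per measurement: (x − r cos θ)² + (r sin θ − e)² = L²
subtracting the θ₁ and θ₂ equations cancels the r² and L² terms:
r = (x₁² − x₂²) / (2[(x₁cos θ₁ + e sin θ₁) − (x₂cos θ₂ + e sin θ₂)]) = 19.0002 → r = 19
L² = (x₁ − r cos θ₁)² + (r sin θ₁ − e)² = 53824.0187 → L = 232.0000 → L = 232
check at θ₃=134°: x = 218.8005 (printed 218.8005) ✓

r = 19, L = 232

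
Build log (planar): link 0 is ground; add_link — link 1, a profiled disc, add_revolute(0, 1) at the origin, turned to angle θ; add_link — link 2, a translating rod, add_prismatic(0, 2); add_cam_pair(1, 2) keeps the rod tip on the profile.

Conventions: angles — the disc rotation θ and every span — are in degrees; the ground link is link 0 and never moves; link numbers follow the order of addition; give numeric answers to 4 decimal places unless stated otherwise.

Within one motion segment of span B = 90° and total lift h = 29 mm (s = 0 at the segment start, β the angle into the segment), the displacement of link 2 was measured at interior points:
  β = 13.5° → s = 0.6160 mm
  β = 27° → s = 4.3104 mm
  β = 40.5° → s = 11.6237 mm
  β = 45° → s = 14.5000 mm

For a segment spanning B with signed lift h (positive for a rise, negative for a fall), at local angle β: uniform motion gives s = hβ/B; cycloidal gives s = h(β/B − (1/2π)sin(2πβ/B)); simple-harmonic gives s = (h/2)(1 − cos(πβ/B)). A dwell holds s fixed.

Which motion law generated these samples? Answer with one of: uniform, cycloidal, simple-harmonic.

candidates at β/B = r: uniform s = h·r (linear in β); cycloidal s = h·(r − sin(2πr)/(2π)); simple-harmonic s = (h/2)(1 − cos(πr))
β=13.5°: printed 0.6160 | uniform 4.3500, cycloidal 0.6160, simple-harmonic 1.5804
β=27°: printed 4.3104 | uniform 8.7000, cycloidal 4.3104, simple-harmonic 5.9771
β=40.5°: printed 11.6237 | uniform 13.0500, cycloidal 11.6237, simple-harmonic 12.2317
β=45°: printed 14.5000 | uniform 14.5000, cycloidal 14.5000, simple-harmonic 14.5000
only one law matches every sample → cycloidal

cycloidal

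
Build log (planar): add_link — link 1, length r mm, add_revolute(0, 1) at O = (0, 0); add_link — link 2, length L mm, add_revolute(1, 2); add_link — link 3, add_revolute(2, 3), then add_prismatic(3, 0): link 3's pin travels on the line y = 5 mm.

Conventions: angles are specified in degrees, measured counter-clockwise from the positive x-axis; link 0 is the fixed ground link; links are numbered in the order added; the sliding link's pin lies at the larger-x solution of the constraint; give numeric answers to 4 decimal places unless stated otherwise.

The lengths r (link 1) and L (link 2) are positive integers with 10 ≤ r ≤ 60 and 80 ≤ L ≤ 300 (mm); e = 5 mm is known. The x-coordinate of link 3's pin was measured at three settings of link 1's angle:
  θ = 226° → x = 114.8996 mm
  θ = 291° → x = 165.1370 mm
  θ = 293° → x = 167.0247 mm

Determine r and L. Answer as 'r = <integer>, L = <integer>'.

constraint per measurement: (x − r cos θ)² + (r sin θ − e)² = L²
subtracting the θ₁ and θ₂ equations cancels the r² and L² terms:
r = (x₁² − x₂²) / (2[(x₁cos θ₁ + e sin θ₁) − (x₂cos θ₂ + e sin θ₂)]) = 51.0000 → r = 51
L² = (x₁ − r cos θ₁)² + (r sin θ₁ − e)² = 24336.0102 → L = 156.0000 → L = 156
check at θ₃=293°: x = 167.0247 (printed 167.0247) ✓

r = 51, L = 156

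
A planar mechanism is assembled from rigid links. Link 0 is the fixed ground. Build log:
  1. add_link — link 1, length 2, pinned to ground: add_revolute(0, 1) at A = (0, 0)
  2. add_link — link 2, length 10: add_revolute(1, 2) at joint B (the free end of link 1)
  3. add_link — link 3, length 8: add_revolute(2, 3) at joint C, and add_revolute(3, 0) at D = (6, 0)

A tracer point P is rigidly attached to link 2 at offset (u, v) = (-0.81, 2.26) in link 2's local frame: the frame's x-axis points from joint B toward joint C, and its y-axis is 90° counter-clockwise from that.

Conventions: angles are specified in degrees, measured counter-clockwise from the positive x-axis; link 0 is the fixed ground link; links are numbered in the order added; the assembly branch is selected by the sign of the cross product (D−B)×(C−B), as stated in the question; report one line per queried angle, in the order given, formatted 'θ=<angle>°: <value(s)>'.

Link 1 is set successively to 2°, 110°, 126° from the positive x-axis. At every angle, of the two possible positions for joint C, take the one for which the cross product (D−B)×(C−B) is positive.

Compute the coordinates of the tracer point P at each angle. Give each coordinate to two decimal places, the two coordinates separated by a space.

A=(0,0), D=(6.00,0)
θ=2°: B = A + 2.00·(cos2°, sin2°) = (1.9988, 0.0698)
θ=2°: |BD| = 4.0018
θ=2°: circle(B,10.00) ∩ circle(D,8.00): a=6.4989, h=7.6003
θ=2°:   candidates: C₊=(8.6292,7.5556) cross=30.415; C₋=(8.3641,-7.6427) cross=-30.415
θ=2°:   branch + wants cross > 0 → take C=(8.6292,7.5556) (cross=30.415)
θ=2°: ex = (C−B)/|BC| = (0.6630,0.7486); ey = (-0.7486,0.6630)
θ=2°: P = B + -0.81·ex + 2.26·ey = (-0.2301,0.9619)
θ=110°: B = A + 2.00·(cos110°, sin110°) = (-0.6840, 1.8794)
θ=110°: |BD| = 6.9432
θ=110°: circle(B,10.00) ∩ circle(D,8.00): a=6.0641, h=7.9515
θ=110°:   candidates: C₊=(7.3060,7.8927) cross=55.209; C₋=(3.0013,-7.4167) cross=-55.209
θ=110°:   branch + wants cross > 0 → take C=(7.3060,7.8927) (cross=55.209)
θ=110°: ex = (C−B)/|BC| = (0.7990,0.6013); ey = (-0.6013,0.7990)
θ=110°: P = B + -0.81·ex + 2.26·ey = (-2.6902,3.1981)
θ=126°: B = A + 2.00·(cos126°, sin126°) = (-1.1756, 1.6180)
θ=126°: |BD| = 7.3557
θ=126°: circle(B,10.00) ∩ circle(D,8.00): a=6.1249, h=7.9048
θ=126°:   candidates: C₊=(6.5381,7.9819) cross=58.145; C₋=(3.0605,-7.4404) cross=-58.145
θ=126°:   branch + wants cross > 0 → take C=(6.5381,7.9819) (cross=58.145)
θ=126°: ex = (C−B)/|BC| = (0.7714,0.6364); ey = (-0.6364,0.7714)
θ=126°: P = B + -0.81·ex + 2.26·ey = (-3.2386,2.8459)

θ=2°: -0.23 0.96
θ=110°: -2.69 3.20
θ=126°: -3.24 2.85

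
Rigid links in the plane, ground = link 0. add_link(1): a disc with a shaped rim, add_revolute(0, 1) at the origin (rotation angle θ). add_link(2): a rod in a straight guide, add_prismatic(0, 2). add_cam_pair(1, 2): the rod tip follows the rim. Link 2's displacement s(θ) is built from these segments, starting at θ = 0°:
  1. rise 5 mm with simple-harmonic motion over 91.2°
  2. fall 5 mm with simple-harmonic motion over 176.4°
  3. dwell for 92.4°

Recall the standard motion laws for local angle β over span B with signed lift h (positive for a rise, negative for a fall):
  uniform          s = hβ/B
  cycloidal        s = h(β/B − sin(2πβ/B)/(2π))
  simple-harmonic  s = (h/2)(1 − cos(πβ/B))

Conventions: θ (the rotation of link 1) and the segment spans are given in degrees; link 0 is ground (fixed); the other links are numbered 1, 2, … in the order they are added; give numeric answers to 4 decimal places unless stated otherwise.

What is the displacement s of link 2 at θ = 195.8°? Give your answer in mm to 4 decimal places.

segment 1 (0° to 91.2°, simple-harmonic, h = 5) is passed completely: s = 0.0000 + (5) = 5.0000
θ = 195.8° falls in segment 2 (91.2° to 267.6°, simple-harmonic, h = -5): β = 195.8 − 91.2 = 104.6°, B = 176.4°; Δs = -5/2·(1 − cos(π·0.5930)) = -3.2199; s = 5.0000 − 3.2199 = 1.7801

1.7801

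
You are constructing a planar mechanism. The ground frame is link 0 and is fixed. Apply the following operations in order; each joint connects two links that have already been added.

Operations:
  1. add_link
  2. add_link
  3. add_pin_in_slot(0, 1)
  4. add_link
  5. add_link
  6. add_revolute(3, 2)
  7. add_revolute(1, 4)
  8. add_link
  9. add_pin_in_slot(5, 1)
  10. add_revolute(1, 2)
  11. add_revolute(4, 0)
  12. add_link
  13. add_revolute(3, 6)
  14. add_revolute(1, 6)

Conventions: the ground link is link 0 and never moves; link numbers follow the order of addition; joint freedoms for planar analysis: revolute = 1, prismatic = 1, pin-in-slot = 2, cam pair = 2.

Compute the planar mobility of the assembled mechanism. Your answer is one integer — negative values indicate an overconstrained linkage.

ground; <1,0,0>
#1 <2,0,0>
#2 <3,0,0>
PS:0↔1 J2 <3,0,1>
#3 <4,0,1>
#4 <5,0,1>
R:3↔2 J1 <5,1,1>
R:1↔4 J1 <5,2,1>
#5 <6,2,1>
PS:5↔1 J2 <6,2,2>
R:1↔2 J1 <6,3,2>
R:4↔0 J1 <6,4,2>
#6 <7,4,2>
R:3↔6 J1 <7,5,2>
R:1↔6 J1 <7,6,2>
3×6 − 2×6 − 1×2 = 4

M = 4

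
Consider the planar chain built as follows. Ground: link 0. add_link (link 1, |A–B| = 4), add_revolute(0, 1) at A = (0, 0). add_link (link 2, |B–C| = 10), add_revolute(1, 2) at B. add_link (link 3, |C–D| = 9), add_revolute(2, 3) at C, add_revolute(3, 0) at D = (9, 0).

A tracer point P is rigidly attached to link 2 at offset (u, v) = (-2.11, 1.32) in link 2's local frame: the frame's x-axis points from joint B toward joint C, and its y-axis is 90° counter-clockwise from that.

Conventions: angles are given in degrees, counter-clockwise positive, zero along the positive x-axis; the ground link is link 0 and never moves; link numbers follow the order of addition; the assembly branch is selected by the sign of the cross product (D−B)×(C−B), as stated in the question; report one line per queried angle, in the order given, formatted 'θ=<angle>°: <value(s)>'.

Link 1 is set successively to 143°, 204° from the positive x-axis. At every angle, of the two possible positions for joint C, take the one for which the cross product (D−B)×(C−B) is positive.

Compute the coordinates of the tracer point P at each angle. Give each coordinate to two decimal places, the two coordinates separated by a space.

A=(0,0), D=(9.00,0)
θ=143°: B = A + 4.00·(cos143°, sin143°) = (-3.1945, 2.4073)
θ=143°: |BD| = 12.4299
θ=143°: circle(B,10.00) ∩ circle(D,9.00): a=6.9792, h=7.1617
θ=143°:   candidates: C₊=(5.0395,8.0818) cross=89.019; C₋=(2.2656,-5.9705) cross=-89.019
θ=143°:   branch + wants cross > 0 → take C=(5.0395,8.0818) (cross=89.019)
θ=143°: ex = (C−B)/|BC| = (0.8234,0.5674); ey = (-0.5674,0.8234)
θ=143°: P = B + -2.11·ex + 1.32·ey = (-5.6810,2.2968)
θ=204°: B = A + 4.00·(cos204°, sin204°) = (-3.6542, -1.6269)
θ=204°: |BD| = 12.7583
θ=204°: circle(B,10.00) ∩ circle(D,9.00): a=7.1238, h=7.0180
θ=204°:   candidates: C₊=(2.5165,6.2421) cross=89.538; C₋=(4.3064,-7.6792) cross=-89.538
θ=204°:   branch + wants cross > 0 → take C=(2.5165,6.2421) (cross=89.538)
θ=204°: ex = (C−B)/|BC| = (0.6171,0.7869); ey = (-0.7869,0.6171)
θ=204°: P = B + -2.11·ex + 1.32·ey = (-5.9949,-2.4728)

θ=143°: -5.68 2.30
θ=204°: -5.99 -2.47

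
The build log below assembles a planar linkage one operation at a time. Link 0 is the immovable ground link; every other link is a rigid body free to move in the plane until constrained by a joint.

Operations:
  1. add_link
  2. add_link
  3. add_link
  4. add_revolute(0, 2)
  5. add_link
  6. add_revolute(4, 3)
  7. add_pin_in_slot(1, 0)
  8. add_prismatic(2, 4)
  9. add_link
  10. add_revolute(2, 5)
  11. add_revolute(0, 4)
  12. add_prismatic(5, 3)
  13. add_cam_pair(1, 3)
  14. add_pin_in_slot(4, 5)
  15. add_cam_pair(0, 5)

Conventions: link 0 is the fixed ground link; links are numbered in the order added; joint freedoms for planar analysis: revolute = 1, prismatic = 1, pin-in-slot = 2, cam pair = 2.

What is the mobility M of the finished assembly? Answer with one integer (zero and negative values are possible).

link 0 = ground. State L|J1|J2 = 1|0|0
+link1  2|0|0
+link2  3|0|0
+link3  4|0|0
R(0,2) f=1→J1  4|1|0
+link4  5|1|0
R(4,3) f=1→J1  5|2|0
PS(1,0) f=2→J2  5|2|1
P(2,4) f=1→J1  5|3|1
+link5  6|3|1
R(2,5) f=1→J1  6|4|1
R(0,4) f=1→J1  6|5|1
P(5,3) f=1→J1  6|6|1
C(1,3) f=2→J2  6|6|2
PS(4,5) f=2→J2  6|6|3
C(0,5) f=2→J2  6|6|4
M = 3(6−1)−2·6−4 = 15−12−4 = -1

M = -1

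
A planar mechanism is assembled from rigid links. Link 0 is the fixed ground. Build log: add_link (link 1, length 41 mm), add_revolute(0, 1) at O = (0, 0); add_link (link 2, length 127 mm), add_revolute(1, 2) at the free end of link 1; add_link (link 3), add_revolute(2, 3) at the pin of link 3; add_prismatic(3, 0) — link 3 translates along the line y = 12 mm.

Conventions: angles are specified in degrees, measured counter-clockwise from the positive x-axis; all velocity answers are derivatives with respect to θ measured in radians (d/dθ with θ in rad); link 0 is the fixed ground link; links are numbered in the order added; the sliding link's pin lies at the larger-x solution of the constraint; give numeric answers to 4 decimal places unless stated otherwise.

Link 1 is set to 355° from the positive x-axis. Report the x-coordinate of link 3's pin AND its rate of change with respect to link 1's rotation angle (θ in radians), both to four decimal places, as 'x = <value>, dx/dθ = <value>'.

geometry: r = 41 mm, L = 127 mm, e = 12 mm
crank pin P = (r cos θ, r sin θ) = (40.843983, -3.573385)
h = r sin θ − e = -3.573385 − 12 = -15.573385
x = r cos θ + √(L² − h²) = 40.843983 + 126.041539 = 166.885522
dx/dθ = −r sin θ − h·r cos θ/√(L² − h²) (θ in radians; h = -15.573385) = 8.619968

x = 166.8855, dx/dθ = 8.6200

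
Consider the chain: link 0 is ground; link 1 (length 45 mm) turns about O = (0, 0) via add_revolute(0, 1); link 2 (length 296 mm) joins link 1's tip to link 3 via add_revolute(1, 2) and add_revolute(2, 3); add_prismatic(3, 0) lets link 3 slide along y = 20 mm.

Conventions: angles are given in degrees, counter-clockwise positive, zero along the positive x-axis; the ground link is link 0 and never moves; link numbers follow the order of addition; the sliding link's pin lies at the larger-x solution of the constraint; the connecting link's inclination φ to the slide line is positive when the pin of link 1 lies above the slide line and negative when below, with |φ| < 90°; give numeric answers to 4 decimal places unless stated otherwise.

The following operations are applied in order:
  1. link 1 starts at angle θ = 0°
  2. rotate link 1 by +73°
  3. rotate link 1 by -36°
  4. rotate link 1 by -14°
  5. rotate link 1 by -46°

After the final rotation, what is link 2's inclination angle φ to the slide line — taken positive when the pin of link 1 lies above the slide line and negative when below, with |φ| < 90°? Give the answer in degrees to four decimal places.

geometry: r = 45 mm, L = 296 mm, e = 20 mm; θ starts at 0°
rotate link 1 by +73°: θ ← 0° +73° = 73°
rotate link 1 by -36°: θ ← 73° -36° = 37°
rotate link 1 by -14°: θ ← 37° -14° = 23°
rotate link 1 by -46°: θ ← 23° -46° = -23°
h = r sin θ − e = -17.582901 − 20 = -37.582901
sin φ = h / L = -37.582901 / 296 = -0.12696926
φ = arcsin(-0.12696926) = -7.294492°

-7.2945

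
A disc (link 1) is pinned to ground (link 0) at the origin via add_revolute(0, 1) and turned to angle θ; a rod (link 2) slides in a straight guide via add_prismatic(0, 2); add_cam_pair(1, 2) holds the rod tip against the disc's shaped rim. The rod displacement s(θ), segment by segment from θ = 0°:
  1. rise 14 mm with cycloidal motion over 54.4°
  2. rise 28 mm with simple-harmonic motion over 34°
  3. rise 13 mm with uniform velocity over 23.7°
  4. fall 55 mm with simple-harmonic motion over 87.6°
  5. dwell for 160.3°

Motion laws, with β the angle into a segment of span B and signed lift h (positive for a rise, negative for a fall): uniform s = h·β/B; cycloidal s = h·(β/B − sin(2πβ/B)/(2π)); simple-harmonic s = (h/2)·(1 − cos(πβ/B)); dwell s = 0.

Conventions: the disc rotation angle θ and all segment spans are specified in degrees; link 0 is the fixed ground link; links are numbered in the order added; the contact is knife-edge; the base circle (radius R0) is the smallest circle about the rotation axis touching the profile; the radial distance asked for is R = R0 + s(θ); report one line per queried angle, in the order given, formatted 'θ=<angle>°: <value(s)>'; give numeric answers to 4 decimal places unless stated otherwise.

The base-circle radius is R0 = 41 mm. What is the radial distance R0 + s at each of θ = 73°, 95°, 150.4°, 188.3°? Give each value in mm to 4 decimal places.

segment 1 (0° to 54.4°, cycloidal, h = 14) is passed completely: s = 0.0000 + (14) = 14.0000
θ = 73° falls in segment 2 (54.4° to 88.4°, simple-harmonic, h = 28): β = 73 − 54.4 = 18.6°, B = 34°; Δs = 28/2·(1 − cos(π·0.5471)) = 16.0622; s = 14.0000 + 16.0622 = 30.0622
segment 2 (54.4° to 88.4°, simple-harmonic, h = 28) is passed completely: s = 14.0000 + (28) = 42.0000
θ = 95° falls in segment 3 (88.4° to 112.1°, uniform, h = 13): β = 95 − 88.4 = 6.6°, B = 23.7°; Δs = 13·6.6/23.7 = 3.6203; s = 42.0000 + 3.6203 = 45.6203
segment 3 (88.4° to 112.1°, uniform, h = 13) is passed completely: s = 42.0000 + (13) = 55.0000
θ = 150.4° falls in segment 4 (112.1° to 199.7°, simple-harmonic, h = -55): β = 150.4 − 112.1 = 38.3°, B = 87.6°; Δs = -55/2·(1 − cos(π·0.4372)) = -22.1108; s = 55.0000 − 22.1108 = 32.8892
θ = 188.3° falls in segment 4 (112.1° to 199.7°, simple-harmonic, h = -55): β = 188.3 − 112.1 = 76.2°, B = 87.6°; Δs = -55/2·(1 − cos(π·0.8699)) = -52.7335; s = 55.0000 − 52.7335 = 2.2665
θ=73°: R = R0 + s = 41 + 30.0622 = 71.0622
θ=95°: R = R0 + s = 41 + 45.6203 = 86.6203
θ=150.4°: R = R0 + s = 41 + 32.8892 = 73.8892
θ=188.3°: R = R0 + s = 41 + 2.2665 = 43.2665

θ=73°: 71.0622
θ=95°: 86.6203
θ=150.4°: 73.8892
θ=188.3°: 43.2665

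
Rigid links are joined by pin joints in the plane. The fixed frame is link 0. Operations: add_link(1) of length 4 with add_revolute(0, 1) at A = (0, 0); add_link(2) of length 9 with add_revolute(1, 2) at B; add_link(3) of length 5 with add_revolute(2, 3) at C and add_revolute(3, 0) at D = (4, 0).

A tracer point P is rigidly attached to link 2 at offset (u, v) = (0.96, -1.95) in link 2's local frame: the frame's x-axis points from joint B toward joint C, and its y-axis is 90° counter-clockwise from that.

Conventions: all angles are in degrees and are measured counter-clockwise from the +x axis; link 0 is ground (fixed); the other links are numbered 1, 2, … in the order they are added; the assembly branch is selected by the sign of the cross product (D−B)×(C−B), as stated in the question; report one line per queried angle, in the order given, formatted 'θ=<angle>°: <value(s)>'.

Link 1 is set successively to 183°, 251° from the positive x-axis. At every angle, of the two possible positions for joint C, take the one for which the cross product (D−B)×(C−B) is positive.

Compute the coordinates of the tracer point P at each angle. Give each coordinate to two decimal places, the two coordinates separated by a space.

A=(0,0), D=(4.00,0)
θ=183°: B = A + 4.00·(cos183°, sin183°) = (-3.9945, -0.2093)
θ=183°: |BD| = 7.9973
θ=183°: circle(B,9.00) ∩ circle(D,5.00): a=7.4998, h=4.9752
θ=183°:   candidates: C₊=(3.3725,4.9605) cross=39.788; C₋=(3.6330,-4.9865) cross=-39.788
θ=183°:   branch + wants cross > 0 → take C=(3.3725,4.9605) (cross=39.788)
θ=183°: ex = (C−B)/|BC| = (0.8186,0.5744); ey = (-0.5744,0.8186)
θ=183°: P = B + 0.96·ex + -1.95·ey = (-2.0886,-1.2541)
θ=251°: B = A + 4.00·(cos251°, sin251°) = (-1.3023, -3.7821)
θ=251°: |BD| = 6.5129
θ=251°: circle(B,9.00) ∩ circle(D,5.00): a=7.5556, h=4.8901
θ=251°:   candidates: C₊=(2.0092,4.5866) cross=31.849; C₋=(7.6885,-3.3756) cross=-31.849
θ=251°:   branch + wants cross > 0 → take C=(2.0092,4.5866) (cross=31.849)
θ=251°: ex = (C−B)/|BC| = (0.3679,0.9298); ey = (-0.9298,0.3679)
θ=251°: P = B + 0.96·ex + -1.95·ey = (0.8642,-3.6069)

θ=183°: -2.09 -1.25
θ=251°: 0.86 -3.61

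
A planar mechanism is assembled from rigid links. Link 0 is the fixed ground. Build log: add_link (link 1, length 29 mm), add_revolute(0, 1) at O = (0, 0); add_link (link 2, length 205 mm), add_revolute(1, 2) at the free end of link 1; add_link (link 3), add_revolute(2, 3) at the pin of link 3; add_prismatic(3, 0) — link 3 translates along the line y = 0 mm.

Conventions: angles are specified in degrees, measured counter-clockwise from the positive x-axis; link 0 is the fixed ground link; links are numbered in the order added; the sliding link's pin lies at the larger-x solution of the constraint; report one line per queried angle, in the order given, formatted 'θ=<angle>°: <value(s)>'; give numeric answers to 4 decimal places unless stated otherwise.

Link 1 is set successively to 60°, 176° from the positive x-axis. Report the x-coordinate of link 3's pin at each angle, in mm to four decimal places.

geometry: r = 29 mm, L = 205 mm, e = 0 mm
θ=60°: crank pin P = (r cos θ, r sin θ) = (14.500000, 25.114737)
θ=60°: h = r sin θ − e = 25.114737 − 0 = 25.114737
θ=60°: x = r cos θ + √(L² − h²) = 14.500000 + 203.455769 = 217.955769
θ=176°: crank pin P = (r cos θ, r sin θ) = (-28.929357, 2.022938)
θ=176°: h = r sin θ − e = 2.022938 − 0 = 2.022938
θ=176°: x = r cos θ + √(L² − h²) = -28.929357 + 204.990019 = 176.060661

θ=60°: 217.9558
θ=176°: 176.0607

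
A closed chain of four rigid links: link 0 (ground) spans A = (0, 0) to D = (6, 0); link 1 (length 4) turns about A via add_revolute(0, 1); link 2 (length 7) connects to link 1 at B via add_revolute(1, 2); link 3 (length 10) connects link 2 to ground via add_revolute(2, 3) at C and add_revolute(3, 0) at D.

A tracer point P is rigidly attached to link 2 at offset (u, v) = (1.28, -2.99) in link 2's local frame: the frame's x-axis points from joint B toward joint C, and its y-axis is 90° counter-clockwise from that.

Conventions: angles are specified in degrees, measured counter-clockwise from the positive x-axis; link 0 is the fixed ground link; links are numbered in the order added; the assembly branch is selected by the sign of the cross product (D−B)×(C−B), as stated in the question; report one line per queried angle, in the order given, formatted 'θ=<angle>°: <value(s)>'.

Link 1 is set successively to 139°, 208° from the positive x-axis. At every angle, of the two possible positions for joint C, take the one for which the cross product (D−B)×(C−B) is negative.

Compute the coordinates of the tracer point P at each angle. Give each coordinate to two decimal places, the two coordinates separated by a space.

A=(0,0), D=(6.00,0)
θ=139°: B = A + 4.00·(cos139°, sin139°) = (-3.0188, 2.6242)
θ=139°: |BD| = 9.3929
θ=139°: circle(B,7.00) ∩ circle(D,10.00): a=1.9816, h=6.7137
θ=139°:   candidates: C₊=(0.7596,8.5169) cross=63.061; C₋=(-2.9918,-4.3757) cross=-63.061
θ=139°:   branch - wants cross < 0 → take C=(-2.9918,-4.3757) (cross=-63.061)
θ=139°: ex = (C−B)/|BC| = (0.0039,-1.0000); ey = (1.0000,0.0039)
θ=139°: P = B + 1.28·ex + -2.99·ey = (-6.0039,1.3327)
θ=208°: B = A + 4.00·(cos208°, sin208°) = (-3.5318, -1.8779)
θ=208°: |BD| = 9.7150
θ=208°: circle(B,7.00) ∩ circle(D,10.00): a=2.2327, h=6.6344
θ=208°:   candidates: C₊=(-2.6236,5.0629) cross=64.453; C₋=(-0.0588,-7.9556) cross=-64.453
θ=208°:   branch - wants cross < 0 → take C=(-0.0588,-7.9556) (cross=-64.453)
θ=208°: ex = (C−B)/|BC| = (0.4961,-0.8682); ey = (0.8682,0.4961)
θ=208°: P = B + 1.28·ex + -2.99·ey = (-5.4928,-4.4727)

θ=139°: -6.00 1.33
θ=208°: -5.49 -4.47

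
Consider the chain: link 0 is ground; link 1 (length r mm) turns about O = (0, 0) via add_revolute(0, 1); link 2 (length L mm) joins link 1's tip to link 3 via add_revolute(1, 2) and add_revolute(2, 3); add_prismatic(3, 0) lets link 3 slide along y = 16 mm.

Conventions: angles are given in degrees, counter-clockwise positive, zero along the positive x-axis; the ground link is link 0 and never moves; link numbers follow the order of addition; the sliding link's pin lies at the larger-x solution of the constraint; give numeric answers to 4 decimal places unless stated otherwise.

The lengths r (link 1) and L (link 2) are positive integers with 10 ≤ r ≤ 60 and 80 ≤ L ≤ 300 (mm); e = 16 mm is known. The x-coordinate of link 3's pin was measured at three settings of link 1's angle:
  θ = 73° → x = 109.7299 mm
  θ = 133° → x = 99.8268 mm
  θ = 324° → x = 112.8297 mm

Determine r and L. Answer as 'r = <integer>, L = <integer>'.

constraint per measurement: (x − r cos θ)² + (r sin θ − e)² = L²
subtracting the θ₁ and θ₂ equations cancels the r² and L² terms:
r = (x₁² − x₂²) / (2[(x₁cos θ₁ + e sin θ₁) − (x₂cos θ₂ + e sin θ₂)]) = 10.0000 → r = 10
L² = (x₁ − r cos θ₁)² + (r sin θ₁ − e)² = 11448.9951 → L = 107.0000 → L = 107
check at θ₃=324°: x = 112.8297 (printed 112.8297) ✓

r = 10, L = 107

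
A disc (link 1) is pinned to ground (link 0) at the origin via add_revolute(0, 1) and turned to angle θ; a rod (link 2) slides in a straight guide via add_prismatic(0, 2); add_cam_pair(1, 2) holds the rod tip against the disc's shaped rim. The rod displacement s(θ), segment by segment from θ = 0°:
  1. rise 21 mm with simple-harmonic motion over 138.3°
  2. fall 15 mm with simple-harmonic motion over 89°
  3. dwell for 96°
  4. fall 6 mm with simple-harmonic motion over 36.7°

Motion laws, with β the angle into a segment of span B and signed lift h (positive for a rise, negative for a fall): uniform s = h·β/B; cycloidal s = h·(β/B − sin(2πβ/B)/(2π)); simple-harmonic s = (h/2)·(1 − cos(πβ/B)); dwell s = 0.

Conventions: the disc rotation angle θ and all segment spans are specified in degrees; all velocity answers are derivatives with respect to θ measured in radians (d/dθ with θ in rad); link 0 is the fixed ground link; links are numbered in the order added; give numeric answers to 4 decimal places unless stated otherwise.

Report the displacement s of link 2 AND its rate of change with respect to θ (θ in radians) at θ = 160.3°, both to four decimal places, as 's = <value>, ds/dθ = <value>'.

segment 1 (0° to 138.3°, simple-harmonic, h = 21) is passed completely: s = 0.0000 + (21) = 21.0000
θ = 160.3° falls in segment 2 (138.3° to 227.3°, simple-harmonic, h = -15): β = 160.3 − 138.3 = 22°, B = 89°; Δs = -15/2·(1 − cos(π·0.2472)) = -2.1501; s = 21.0000 − 2.1501 = 18.8499
velocity in seg [138.3°–227.3°] (simple-harmonic), θ in radians: β = 22° = 0.3840 rad, B = 89° = 1.5533 rad; ds/dθ = (πh/(2B)) sin(πβ/B) = (π·(-15)/(2·1.5533)) sin(π·0.2472) = -10.630709 mm/rad

s = 18.8499, ds/dθ = -10.6307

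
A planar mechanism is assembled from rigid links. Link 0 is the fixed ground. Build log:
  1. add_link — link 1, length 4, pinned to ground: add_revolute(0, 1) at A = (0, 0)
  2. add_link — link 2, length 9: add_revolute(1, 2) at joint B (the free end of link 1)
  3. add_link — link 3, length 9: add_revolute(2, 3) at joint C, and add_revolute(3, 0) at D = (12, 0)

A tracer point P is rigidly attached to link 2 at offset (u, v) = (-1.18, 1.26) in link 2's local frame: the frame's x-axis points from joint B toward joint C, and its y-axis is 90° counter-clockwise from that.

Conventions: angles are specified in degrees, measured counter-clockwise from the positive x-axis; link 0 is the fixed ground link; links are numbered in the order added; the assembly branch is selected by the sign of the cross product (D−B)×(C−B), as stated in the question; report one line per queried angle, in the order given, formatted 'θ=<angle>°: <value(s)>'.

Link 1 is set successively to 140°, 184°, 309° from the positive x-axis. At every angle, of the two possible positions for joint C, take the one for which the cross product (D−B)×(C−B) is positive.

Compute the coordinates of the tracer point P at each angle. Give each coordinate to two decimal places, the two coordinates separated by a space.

A=(0,0), D=(12.00,0)
θ=140°: B = A + 4.00·(cos140°, sin140°) = (-3.0642, 2.5712)
θ=140°: |BD| = 15.2820
θ=140°: circle(B,9.00) ∩ circle(D,9.00): a=7.6410, h=4.7555
θ=140°:   candidates: C₊=(5.2680,5.9733) cross=72.674; C₋=(3.6678,-3.4022) cross=-72.674
θ=140°:   branch + wants cross > 0 → take C=(5.2680,5.9733) (cross=72.674)
θ=140°: ex = (C−B)/|BC| = (0.9258,0.3780); ey = (-0.3780,0.9258)
θ=140°: P = B + -1.18·ex + 1.26·ey = (-4.6329,3.2916)
θ=184°: B = A + 4.00·(cos184°, sin184°) = (-3.9903, -0.2790)
θ=184°: |BD| = 15.9927
θ=184°: circle(B,9.00) ∩ circle(D,9.00): a=7.9963, h=4.1302
θ=184°:   candidates: C₊=(3.9328,3.9900) cross=66.053; C₋=(4.0769,-4.2691) cross=-66.053
θ=184°:   branch + wants cross > 0 → take C=(3.9328,3.9900) (cross=66.053)
θ=184°: ex = (C−B)/|BC| = (0.8803,0.4743); ey = (-0.4743,0.8803)
θ=184°: P = B + -1.18·ex + 1.26·ey = (-5.6267,0.2705)
θ=309°: B = A + 4.00·(cos309°, sin309°) = (2.5173, -3.1086)
θ=309°: |BD| = 9.9792
θ=309°: circle(B,9.00) ∩ circle(D,9.00): a=4.9896, h=7.4902
θ=309°:   candidates: C₊=(4.9254,5.5633) cross=74.747; C₋=(9.5919,-8.6719) cross=-74.747
θ=309°:   branch + wants cross > 0 → take C=(4.9254,5.5633) (cross=74.747)
θ=309°: ex = (C−B)/|BC| = (0.2676,0.9635); ey = (-0.9635,0.2676)
θ=309°: P = B + -1.18·ex + 1.26·ey = (0.9875,-3.9084)

θ=140°: -4.63 3.29
θ=184°: -5.63 0.27
θ=309°: 0.99 -3.91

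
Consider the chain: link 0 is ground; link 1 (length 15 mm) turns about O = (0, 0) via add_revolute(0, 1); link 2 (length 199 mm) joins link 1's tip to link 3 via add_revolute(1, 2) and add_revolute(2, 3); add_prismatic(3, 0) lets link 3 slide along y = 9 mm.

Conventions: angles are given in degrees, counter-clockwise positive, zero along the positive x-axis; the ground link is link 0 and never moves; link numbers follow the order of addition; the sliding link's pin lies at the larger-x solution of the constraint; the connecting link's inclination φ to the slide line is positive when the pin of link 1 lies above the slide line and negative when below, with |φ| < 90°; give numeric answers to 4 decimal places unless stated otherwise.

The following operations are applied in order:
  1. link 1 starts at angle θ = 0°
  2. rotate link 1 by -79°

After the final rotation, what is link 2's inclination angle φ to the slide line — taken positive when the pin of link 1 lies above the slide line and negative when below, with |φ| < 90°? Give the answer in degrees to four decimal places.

geometry: r = 15 mm, L = 199 mm, e = 9 mm; θ starts at 0°
rotate link 1 by -79°: θ ← 0° -79° = -79°
h = r sin θ − e = -14.724408 − 9 = -23.724408
sin φ = h / L = -23.724408 / 199 = -0.11921813
φ = arcsin(-0.11921813) = -6.846981°

-6.8470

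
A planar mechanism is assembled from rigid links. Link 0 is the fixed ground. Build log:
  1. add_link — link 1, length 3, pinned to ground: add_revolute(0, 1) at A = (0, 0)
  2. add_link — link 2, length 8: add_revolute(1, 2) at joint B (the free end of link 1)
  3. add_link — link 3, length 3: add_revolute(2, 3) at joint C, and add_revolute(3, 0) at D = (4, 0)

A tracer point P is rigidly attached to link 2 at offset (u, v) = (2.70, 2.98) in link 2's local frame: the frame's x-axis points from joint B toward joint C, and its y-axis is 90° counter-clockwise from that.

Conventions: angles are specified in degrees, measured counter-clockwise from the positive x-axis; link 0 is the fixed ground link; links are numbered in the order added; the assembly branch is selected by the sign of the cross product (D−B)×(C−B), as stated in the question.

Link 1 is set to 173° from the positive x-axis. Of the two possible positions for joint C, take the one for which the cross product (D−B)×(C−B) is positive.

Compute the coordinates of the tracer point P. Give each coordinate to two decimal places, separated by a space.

A=(0,0), D=(4.00,0)
B = A + 3.00·(cos173°, sin173°) = (-2.9776, 0.3656)
|BD| = 6.9872
circle(B,8.00) ∩ circle(D,3.00): a=7.4294, h=2.9672
  candidates: C₊=(4.5968,2.9400) cross=20.733; C₋=(4.2863,-2.9863) cross=-20.733
  branch + wants cross > 0 → take C=(4.5968,2.9400) (cross=20.733)
ex = (C−B)/|BC| = (0.9468,0.3218); ey = (-0.3218,0.9468)
P = B + 2.70·ex + 2.98·ey = (-1.3802,4.0560)

-1.38 4.06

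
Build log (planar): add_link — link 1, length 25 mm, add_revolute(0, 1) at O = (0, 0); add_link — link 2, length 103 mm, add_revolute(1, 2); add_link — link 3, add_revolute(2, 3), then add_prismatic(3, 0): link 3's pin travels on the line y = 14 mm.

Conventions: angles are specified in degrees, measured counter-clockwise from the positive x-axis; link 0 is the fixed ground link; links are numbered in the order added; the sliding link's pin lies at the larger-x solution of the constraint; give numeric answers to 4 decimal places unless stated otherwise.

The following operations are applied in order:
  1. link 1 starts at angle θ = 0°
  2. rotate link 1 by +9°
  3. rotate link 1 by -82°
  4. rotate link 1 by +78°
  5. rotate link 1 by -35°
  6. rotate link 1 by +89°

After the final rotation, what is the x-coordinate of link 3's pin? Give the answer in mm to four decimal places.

geometry: r = 25 mm, L = 103 mm, e = 14 mm; θ starts at 0°
rotate link 1 by +9°: θ ← 0° +9° = 9°
rotate link 1 by -82°: θ ← 9° -82° = -73°
rotate link 1 by +78°: θ ← -73° +78° = 5°
rotate link 1 by -35°: θ ← 5° -35° = -30°
rotate link 1 by +89°: θ ← -30° +89° = 59°
crank pin P = (r cos θ, r sin θ) = (12.875952, 21.429183)
h = r sin θ − e = 21.429183 − 14 = 7.429183
x = r cos θ + √(L² − h²) = 12.875952 + 102.731725 = 115.607677

115.6077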